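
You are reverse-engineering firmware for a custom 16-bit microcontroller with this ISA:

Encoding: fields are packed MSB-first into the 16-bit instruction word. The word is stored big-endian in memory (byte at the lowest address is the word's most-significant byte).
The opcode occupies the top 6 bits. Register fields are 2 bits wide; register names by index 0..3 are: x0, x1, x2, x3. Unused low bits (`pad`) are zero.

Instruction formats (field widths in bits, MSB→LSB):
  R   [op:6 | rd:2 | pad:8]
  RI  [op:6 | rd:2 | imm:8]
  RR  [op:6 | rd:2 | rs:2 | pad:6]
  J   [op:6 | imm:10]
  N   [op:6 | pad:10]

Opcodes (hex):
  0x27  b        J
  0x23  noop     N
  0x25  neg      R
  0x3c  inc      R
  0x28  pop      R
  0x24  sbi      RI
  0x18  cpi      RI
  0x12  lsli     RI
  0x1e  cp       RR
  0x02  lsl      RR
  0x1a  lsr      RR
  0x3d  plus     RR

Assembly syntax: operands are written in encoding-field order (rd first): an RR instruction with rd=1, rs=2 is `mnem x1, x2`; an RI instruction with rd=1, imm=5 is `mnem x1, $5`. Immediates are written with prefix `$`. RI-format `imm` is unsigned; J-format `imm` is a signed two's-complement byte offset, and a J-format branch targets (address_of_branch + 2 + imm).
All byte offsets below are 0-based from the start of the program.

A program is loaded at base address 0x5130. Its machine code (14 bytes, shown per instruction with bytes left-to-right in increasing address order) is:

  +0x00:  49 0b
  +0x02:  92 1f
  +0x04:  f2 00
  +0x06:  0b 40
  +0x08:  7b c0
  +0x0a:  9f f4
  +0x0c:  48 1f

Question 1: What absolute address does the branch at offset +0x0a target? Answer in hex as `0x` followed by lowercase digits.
0x5130

off 0x0a: read 9f f4 as big → 0x9ff4
  top 6b → 0x27 → b [J]
  imm: (w>>0)&0x3ff=0x3f4 (s10→-12) → $-12
  target = base 0x5130 + off 0x0a + 2 + imm -12 = 0x5130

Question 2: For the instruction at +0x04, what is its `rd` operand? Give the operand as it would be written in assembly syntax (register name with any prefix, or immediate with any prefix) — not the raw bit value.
+0x04: f2 00 ⇒ word 0xf200 (big)
  top 6b → 0x3c → inc [R]
  [9:8] rd=2 = x2

x2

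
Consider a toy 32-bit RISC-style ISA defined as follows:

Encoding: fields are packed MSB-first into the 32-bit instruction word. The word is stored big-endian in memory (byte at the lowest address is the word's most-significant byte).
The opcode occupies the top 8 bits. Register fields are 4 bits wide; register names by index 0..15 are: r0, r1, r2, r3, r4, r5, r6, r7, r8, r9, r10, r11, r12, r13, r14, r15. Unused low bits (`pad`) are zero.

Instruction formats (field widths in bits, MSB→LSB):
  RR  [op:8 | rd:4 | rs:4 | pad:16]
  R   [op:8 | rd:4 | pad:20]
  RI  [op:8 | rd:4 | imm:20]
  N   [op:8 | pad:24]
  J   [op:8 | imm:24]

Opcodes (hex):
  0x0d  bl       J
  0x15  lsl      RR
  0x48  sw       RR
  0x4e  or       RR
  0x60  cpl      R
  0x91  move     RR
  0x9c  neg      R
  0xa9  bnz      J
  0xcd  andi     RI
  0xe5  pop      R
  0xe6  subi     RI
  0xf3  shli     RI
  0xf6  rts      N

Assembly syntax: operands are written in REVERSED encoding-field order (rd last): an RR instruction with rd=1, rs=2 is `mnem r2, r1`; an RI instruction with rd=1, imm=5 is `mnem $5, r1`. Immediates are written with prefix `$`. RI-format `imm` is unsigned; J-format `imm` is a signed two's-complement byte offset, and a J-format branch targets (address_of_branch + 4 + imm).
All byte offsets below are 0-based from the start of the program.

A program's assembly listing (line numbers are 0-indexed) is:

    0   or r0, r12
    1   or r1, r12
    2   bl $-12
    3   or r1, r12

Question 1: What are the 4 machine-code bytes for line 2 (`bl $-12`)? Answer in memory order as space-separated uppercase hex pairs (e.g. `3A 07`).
L2: bl op=0xd:8|imm=-12:24 ⇒ 0x0dfffff4 ⇒ big 0d ff ff f4

0D FF FF F4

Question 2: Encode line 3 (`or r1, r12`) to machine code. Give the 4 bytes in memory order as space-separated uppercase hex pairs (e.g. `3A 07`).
L3: or op=0x4e:8|rd=12:4|rs=1:4|pad=0:16 ⇒ 0x4ec10000 ⇒ big 4e c1 00 00

4E C1 00 00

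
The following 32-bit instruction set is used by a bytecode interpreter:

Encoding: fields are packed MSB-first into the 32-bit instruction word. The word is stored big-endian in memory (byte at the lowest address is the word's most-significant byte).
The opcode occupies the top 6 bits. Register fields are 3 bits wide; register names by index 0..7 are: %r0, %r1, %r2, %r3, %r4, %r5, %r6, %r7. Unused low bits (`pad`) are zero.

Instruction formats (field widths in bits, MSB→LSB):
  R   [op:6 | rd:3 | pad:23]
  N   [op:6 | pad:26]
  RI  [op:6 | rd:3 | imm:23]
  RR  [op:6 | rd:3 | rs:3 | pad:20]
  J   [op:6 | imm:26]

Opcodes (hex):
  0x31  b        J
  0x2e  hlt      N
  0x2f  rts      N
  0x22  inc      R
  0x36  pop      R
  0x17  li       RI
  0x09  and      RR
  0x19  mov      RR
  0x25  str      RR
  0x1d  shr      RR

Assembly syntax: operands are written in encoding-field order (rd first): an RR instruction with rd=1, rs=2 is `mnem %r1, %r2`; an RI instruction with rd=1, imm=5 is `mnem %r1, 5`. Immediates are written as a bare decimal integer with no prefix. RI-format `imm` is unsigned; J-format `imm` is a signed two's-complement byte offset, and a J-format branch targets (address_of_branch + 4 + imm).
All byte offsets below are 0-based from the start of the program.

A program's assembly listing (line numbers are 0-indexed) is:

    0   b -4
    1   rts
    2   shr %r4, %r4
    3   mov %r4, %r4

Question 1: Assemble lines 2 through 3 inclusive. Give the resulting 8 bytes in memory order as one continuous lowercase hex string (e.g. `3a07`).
2. shr fields op=0x1d:6|rd=4:3|rs=4:3|pad=0:20 → word 76400000h → 76 40 00 00
3. mov fields op=0x19:6|rd=4:3|rs=4:3|pad=0:20 → word 66400000h → 66 40 00 00

7640000066400000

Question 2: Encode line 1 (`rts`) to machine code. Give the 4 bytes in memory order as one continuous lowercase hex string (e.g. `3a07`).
line 1 (rts): pack op=0x2f:6|pad=0:26 = 0xbc000000; big→ bc 00 00 00

bc000000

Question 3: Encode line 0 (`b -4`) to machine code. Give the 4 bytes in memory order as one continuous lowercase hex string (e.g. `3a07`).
c7fffffc

0. b fields op=0x31:6|imm=-4:26 → word c7fffffch → c7 ff ff fc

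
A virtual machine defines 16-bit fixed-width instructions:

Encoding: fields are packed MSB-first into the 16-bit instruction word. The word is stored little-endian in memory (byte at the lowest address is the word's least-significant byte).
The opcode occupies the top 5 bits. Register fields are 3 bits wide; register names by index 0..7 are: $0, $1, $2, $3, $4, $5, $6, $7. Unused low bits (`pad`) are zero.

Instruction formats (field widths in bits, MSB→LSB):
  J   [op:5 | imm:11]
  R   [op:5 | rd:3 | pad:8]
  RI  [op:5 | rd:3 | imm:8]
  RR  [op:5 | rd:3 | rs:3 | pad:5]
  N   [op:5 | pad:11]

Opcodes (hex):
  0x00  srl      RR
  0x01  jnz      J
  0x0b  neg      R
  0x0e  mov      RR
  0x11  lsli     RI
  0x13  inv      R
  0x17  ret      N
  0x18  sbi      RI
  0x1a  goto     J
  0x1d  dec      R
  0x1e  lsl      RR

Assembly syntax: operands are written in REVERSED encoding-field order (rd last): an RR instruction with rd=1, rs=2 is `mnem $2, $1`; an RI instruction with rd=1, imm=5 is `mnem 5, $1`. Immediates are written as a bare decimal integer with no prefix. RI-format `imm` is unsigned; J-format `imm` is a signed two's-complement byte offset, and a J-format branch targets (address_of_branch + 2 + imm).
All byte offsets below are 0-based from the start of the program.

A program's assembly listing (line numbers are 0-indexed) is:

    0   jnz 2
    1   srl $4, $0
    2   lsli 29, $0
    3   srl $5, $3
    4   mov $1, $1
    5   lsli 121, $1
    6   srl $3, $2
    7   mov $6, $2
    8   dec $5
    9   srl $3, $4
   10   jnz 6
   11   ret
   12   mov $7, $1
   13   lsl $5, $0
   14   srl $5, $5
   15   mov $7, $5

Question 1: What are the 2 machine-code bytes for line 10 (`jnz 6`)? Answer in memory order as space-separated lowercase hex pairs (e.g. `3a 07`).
10. jnz fields op=0x1:5|imm=6:11 → word 0806h → 06 08

06 08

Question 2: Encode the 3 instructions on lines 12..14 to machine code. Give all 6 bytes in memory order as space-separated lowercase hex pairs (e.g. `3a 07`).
e0 71 a0 f0 a0 05

L12: mov op=0xe:5|rd=1:3|rs=7:3|pad=0:5 ⇒ 0x71e0 ⇒ little e0 71
L13: lsl op=0x1e:5|rd=0:3|rs=5:3|pad=0:5 ⇒ 0xf0a0 ⇒ little a0 f0
L14: srl op=0x0:5|rd=5:3|rs=5:3|pad=0:5 ⇒ 0x05a0 ⇒ little a0 05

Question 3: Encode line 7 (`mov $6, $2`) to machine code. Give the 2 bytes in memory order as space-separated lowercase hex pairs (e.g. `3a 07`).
line 7 (mov): pack op=0xe:5|rd=2:3|rs=6:3|pad=0:5 = 0x72c0; little→ c0 72

c0 72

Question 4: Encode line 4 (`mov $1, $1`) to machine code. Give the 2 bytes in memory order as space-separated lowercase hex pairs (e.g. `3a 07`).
L4: mov op=0xe:5|rd=1:3|rs=1:3|pad=0:5 ⇒ 0x7120 ⇒ little 20 71

20 71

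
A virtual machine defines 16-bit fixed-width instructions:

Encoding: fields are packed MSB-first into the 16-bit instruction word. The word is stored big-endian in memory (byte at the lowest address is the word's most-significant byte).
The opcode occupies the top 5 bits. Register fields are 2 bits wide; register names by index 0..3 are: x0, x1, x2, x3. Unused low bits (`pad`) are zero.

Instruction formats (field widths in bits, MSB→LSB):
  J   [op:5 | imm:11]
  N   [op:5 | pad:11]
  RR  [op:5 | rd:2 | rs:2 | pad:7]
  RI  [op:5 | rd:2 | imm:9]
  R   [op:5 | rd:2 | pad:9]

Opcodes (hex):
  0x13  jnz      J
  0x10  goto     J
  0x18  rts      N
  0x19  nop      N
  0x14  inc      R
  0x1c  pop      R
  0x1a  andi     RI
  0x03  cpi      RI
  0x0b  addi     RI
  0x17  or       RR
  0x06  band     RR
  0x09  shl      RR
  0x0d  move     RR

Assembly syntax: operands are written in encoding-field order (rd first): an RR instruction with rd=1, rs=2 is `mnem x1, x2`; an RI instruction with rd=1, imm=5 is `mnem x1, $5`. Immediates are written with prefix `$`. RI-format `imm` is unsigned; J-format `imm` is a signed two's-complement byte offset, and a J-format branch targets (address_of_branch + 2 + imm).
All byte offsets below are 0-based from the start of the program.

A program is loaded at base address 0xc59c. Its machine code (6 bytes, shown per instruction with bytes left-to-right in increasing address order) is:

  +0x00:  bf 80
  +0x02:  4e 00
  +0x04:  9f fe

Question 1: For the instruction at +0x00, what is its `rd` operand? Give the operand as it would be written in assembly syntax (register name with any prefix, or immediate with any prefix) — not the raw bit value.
x3

@+00  big-endian(bf 80) = 0xbf80
  opcode bits[15:11]=0x17: or/RR
  [10:9] rd=3 = x3
  [8:7] rs=3 = x3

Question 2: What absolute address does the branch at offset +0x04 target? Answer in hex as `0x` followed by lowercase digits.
off 0x04: read 9f fe as big → 0x9ffe
  opcode bits[15:11]=0x13: jnz/J
  imm@[10:0]=0x7fe (s11→-2) ⇒ $-2
  target = base 0xc59c + off 0x04 + 2 + imm -2 = 0xc5a0

0xc5a0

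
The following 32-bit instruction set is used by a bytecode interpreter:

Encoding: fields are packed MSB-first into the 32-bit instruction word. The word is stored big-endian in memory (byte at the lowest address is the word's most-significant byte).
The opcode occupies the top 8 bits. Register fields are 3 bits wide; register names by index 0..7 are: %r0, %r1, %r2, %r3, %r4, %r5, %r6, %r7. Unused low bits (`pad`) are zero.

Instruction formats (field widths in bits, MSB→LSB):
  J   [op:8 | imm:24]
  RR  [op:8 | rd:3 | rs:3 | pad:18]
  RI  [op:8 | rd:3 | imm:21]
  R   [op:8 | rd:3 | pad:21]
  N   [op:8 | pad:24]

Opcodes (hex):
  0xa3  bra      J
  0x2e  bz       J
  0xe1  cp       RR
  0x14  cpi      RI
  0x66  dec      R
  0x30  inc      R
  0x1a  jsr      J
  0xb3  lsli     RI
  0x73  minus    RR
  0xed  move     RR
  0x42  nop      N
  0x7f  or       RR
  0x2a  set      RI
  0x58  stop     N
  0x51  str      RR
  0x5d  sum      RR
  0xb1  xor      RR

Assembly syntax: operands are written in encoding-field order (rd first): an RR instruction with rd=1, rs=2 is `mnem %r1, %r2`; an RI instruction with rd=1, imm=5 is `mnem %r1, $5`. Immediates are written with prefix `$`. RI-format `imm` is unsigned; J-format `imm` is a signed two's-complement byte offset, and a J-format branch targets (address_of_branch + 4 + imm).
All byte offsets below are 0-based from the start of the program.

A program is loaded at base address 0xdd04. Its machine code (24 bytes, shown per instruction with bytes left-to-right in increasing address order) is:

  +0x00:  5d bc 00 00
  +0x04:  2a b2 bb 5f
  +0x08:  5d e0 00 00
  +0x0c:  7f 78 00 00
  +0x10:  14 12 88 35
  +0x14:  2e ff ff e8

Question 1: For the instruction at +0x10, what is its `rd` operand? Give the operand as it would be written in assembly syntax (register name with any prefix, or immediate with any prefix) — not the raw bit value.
@+10  big-endian(14 12 88 35) = 0x14128835
  top 8b → 0x14 → cpi [RI]
  rd: (w>>21)&0x7=0x0 → %r0
  imm: (w>>0)&0x1fffff=0x128835 → $1214517

%r0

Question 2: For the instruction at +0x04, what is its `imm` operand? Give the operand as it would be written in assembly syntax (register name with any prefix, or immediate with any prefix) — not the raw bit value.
+0x04: 2a b2 bb 5f ⇒ word 0x2ab2bb5f (big)
  op=0x2ab2bb5f>>24=0x2a ⇒ set (RI)
  [23:21] rd=5 = %r5
  [20:0] imm=1227615 = $1227615

$1227615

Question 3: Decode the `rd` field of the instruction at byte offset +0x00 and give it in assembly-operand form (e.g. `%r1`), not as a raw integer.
%r5

+0x00: 5d bc 00 00 ⇒ word 0x5dbc0000 (big)
  opcode bits[31:24]=0x5d: sum/RR
  rd: (w>>21)&0x7=0x5 → %r5
  rs: (w>>18)&0x7=0x7 → %r7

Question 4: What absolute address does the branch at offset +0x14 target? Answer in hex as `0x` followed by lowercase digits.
[14] 2e ff ff e8 → 0x2effffe8
  opcode bits[31:24]=0x2e: bz/J
  imm@[23:0]=0xffffe8 (s24→-24) ⇒ $-24
  target = base 0xdd04 + off 0x14 + 4 + imm -24 = 0xdd04

0xdd04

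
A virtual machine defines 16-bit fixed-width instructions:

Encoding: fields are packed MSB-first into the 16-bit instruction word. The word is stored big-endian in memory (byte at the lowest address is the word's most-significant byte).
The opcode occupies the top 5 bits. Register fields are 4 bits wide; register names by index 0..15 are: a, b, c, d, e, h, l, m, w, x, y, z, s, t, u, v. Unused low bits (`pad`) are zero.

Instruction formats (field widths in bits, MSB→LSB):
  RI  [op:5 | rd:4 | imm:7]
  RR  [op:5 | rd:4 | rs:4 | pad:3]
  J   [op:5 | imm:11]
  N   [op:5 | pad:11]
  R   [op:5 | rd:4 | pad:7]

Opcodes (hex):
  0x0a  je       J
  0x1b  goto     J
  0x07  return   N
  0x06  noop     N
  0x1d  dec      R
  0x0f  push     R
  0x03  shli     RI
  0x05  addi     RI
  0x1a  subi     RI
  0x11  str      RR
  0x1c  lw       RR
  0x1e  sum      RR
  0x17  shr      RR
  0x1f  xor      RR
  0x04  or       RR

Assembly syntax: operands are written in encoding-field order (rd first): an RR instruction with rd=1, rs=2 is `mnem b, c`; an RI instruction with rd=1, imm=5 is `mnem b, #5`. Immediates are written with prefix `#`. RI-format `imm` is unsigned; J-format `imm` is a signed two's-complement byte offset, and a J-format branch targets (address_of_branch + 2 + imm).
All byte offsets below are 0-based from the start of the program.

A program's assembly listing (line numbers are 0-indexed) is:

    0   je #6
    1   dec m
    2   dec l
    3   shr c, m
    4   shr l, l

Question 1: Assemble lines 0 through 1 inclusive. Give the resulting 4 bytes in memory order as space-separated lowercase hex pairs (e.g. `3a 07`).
50 06 eb 80

L0: je op=0xa:5|imm=6:11 ⇒ 0x5006 ⇒ big 50 06
L1: dec op=0x1d:5|rd=7:4|pad=0:7 ⇒ 0xeb80 ⇒ big eb 80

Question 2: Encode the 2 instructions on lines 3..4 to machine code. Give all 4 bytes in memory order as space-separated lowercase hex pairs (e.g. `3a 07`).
3. shr fields op=0x17:5|rd=2:4|rs=7:4|pad=0:3 → word b938h → b9 38
4. shr fields op=0x17:5|rd=6:4|rs=6:4|pad=0:3 → word bb30h → bb 30

b9 38 bb 30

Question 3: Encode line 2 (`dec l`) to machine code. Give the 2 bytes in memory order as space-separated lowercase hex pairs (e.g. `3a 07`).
eb 00

L2: dec op=0x1d:5|rd=6:4|pad=0:7 ⇒ 0xeb00 ⇒ big eb 00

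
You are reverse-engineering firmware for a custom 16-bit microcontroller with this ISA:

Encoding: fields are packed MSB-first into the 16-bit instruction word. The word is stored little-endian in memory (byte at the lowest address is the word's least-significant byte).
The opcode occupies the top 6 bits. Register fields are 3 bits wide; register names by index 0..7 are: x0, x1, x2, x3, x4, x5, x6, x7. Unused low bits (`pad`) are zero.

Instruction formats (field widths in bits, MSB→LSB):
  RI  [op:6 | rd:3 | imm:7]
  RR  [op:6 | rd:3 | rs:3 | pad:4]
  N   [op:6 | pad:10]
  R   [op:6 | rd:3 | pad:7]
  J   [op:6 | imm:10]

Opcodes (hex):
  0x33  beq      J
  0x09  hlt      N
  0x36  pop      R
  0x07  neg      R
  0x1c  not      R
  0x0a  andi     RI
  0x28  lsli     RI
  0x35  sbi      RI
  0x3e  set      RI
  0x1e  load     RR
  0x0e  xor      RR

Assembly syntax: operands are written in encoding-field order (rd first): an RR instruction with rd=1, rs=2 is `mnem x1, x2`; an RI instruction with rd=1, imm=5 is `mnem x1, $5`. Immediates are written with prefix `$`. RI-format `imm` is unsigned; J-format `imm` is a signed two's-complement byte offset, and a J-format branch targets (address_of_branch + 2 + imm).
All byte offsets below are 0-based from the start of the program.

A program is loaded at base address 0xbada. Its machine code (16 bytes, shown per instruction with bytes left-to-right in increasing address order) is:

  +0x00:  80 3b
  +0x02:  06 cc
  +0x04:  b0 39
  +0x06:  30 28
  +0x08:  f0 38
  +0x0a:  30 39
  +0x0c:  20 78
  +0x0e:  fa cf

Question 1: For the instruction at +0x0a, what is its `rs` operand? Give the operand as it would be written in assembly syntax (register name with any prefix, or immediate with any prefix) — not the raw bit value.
off 0x0a: read 30 39 as little → 0x3930
  op=0x3930>>10=0xe ⇒ xor (RR)
  rd@[9:7]=0x2 ⇒ x2
  rs@[6:4]=0x3 ⇒ x3

x3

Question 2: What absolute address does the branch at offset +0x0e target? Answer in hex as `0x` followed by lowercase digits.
0xbae4

[0e] fa cf → 0xcffa
  opcode bits[15:10]=0x33: beq/J
  [9:0] imm=1018 (s10→-6) = $-6
  target = base 0xbada + off 0x0e + 2 + imm -6 = 0xbae4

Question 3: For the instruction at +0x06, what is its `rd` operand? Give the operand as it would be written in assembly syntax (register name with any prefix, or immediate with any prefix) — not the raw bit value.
off 0x06: read 30 28 as little → 0x2830
  top 6b → 0xa → andi [RI]
  rd@[9:7]=0x0 ⇒ x0
  imm@[6:0]=0x30 ⇒ $48

x0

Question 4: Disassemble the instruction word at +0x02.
beq $6

[02] 06 cc → 0xcc06
  op=0xcc06>>10=0x33 ⇒ beq (J)
  [9:0] imm=6 = $6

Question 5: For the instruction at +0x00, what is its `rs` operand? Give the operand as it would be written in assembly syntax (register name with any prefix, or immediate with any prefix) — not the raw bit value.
+0x00: 80 3b ⇒ word 0x3b80 (little)
  top 6b → 0xe → xor [RR]
  [9:7] rd=7 = x7
  [6:4] rs=0 = x0

x0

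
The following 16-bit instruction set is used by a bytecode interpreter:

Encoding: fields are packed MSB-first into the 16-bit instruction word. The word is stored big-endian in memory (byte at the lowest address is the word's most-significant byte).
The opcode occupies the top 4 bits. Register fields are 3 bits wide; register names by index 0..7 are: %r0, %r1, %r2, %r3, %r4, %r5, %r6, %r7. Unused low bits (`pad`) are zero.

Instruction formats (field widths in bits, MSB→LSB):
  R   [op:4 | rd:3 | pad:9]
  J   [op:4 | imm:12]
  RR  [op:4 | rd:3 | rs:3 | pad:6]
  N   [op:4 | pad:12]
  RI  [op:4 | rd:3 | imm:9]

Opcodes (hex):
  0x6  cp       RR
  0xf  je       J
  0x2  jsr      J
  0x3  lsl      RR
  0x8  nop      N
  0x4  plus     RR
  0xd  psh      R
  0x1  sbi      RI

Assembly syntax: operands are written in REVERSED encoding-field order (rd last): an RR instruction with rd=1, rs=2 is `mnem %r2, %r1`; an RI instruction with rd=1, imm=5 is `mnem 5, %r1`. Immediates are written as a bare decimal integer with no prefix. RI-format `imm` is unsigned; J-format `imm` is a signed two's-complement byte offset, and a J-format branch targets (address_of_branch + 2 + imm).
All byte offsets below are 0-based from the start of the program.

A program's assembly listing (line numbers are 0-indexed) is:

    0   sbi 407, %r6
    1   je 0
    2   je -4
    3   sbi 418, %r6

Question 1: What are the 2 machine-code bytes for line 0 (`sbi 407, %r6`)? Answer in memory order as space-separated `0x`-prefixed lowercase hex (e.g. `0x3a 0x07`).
0x1d 0x97

line 0 (sbi): pack op=0x1:4|rd=6:3|imm=407:9 = 0x1d97; big→ 1d 97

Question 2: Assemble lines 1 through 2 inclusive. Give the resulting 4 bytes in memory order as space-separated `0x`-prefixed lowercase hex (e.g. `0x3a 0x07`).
0xf0 0x00 0xff 0xfc

line 1 (je): pack op=0xf:4|imm=0:12 = 0xf000; big→ f0 00
line 2 (je): pack op=0xf:4|imm=-4:12 = 0xfffc; big→ ff fc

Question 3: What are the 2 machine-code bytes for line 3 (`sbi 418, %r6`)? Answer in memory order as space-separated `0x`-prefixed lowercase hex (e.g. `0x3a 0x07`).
0x1d 0xa2

line 3 (sbi): pack op=0x1:4|rd=6:3|imm=418:9 = 0x1da2; big→ 1d a2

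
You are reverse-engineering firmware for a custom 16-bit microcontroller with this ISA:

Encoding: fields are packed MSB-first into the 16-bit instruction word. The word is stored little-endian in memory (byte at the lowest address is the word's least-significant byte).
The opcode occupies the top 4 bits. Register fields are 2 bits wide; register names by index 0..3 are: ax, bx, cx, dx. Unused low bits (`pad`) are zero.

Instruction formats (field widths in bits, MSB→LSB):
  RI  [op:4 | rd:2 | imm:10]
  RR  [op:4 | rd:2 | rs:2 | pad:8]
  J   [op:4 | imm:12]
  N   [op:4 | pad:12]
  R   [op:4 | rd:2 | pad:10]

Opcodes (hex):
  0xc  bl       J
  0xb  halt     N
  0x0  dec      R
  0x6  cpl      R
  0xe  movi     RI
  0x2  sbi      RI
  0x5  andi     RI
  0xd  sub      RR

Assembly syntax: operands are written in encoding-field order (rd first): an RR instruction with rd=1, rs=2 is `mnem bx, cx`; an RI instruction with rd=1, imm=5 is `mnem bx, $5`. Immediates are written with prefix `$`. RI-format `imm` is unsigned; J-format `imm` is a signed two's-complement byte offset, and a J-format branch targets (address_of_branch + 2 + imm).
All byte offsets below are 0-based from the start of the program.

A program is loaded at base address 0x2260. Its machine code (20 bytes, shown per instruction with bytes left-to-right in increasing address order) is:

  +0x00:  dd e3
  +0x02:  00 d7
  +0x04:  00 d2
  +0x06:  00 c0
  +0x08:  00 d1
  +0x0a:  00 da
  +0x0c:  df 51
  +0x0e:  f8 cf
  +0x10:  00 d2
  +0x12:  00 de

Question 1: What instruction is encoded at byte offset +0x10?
@+10  little-endian(00 d2) = 0xd200
  top 4b → 0xd → sub [RR]
  [11:10] rd=0 = ax
  [9:8] rs=2 = cx

sub ax, cx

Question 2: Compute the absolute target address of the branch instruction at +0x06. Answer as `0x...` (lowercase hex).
@+06  little-endian(00 c0) = 0xc000
  top 4b → 0xc → bl [J]
  imm: (w>>0)&0xfff=0x0 → $0
  target = base 0x2260 + off 0x06 + 2 + imm 0 = 0x2268

0x2268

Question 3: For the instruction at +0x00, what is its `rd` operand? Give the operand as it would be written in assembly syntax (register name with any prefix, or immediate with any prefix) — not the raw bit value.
+0x00: dd e3 ⇒ word 0xe3dd (little)
  opcode bits[15:12]=0xe: movi/RI
  [11:10] rd=0 = ax
  [9:0] imm=989 = $989

ax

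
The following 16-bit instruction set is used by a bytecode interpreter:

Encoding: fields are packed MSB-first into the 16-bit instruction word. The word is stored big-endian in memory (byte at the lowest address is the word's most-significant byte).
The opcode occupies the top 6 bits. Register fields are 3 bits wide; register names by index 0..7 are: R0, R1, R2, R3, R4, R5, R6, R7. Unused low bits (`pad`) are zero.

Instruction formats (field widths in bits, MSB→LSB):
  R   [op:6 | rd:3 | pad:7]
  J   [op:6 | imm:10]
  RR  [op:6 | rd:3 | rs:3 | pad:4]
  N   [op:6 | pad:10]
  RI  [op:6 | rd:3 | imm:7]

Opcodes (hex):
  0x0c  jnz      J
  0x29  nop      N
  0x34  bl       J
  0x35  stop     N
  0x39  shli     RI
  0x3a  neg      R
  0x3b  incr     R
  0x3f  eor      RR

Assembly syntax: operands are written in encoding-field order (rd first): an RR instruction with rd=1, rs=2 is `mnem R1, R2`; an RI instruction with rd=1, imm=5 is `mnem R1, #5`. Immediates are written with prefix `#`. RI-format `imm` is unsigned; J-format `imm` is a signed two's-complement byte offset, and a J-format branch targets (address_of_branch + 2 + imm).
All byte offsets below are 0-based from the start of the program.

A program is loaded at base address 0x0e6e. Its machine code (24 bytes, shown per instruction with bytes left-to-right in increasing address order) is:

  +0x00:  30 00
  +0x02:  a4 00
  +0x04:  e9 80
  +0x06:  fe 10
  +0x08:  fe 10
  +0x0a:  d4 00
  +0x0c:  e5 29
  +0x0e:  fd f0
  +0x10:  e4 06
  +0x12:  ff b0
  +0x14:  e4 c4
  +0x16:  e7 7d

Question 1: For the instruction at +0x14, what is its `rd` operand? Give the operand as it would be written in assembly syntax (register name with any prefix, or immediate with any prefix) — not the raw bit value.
R1

+0x14: e4 c4 ⇒ word 0xe4c4 (big)
  top 6b → 0x39 → shli [RI]
  rd@[9:7]=0x1 ⇒ R1
  imm@[6:0]=0x44 ⇒ #68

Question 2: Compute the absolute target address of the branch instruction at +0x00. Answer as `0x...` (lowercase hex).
off 0x00: read 30 00 as big → 0x3000
  op=0x3000>>10=0xc ⇒ jnz (J)
  [9:0] imm=0 = #0
  target = base 0x0e6e + off 0x00 + 2 + imm 0 = 0x0e70

0x0e70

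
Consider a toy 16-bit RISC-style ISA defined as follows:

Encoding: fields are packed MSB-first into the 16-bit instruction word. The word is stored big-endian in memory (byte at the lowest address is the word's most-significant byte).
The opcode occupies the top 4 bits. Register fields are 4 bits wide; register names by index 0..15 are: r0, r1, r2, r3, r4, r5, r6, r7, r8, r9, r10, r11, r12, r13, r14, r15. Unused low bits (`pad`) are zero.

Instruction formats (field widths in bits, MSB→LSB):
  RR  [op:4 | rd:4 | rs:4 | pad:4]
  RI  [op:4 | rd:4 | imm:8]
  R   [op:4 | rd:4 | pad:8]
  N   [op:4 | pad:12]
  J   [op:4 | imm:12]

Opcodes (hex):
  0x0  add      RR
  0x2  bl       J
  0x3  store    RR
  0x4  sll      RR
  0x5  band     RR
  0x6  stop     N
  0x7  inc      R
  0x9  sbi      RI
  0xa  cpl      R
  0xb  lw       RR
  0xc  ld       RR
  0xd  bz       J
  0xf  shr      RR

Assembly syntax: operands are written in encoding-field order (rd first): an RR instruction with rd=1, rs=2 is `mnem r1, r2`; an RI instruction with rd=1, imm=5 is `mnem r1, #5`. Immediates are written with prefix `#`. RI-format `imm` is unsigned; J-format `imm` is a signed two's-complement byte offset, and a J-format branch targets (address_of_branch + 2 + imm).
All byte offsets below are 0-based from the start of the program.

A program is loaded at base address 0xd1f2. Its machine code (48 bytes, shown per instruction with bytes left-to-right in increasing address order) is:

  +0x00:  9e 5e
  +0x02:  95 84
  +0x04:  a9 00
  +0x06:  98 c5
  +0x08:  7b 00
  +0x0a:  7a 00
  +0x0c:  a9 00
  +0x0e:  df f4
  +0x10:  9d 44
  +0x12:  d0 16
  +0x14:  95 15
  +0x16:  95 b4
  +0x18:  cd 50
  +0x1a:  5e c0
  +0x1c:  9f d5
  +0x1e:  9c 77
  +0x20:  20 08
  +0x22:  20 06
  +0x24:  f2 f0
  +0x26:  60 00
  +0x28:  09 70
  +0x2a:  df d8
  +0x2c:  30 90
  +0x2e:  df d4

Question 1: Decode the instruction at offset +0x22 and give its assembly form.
@+22  big-endian(20 06) = 0x2006
  opcode bits[15:12]=0x2: bl/J
  imm@[11:0]=0x6 ⇒ #6

bl #6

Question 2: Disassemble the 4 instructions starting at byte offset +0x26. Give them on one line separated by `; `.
stop; add r9, r7; bz #-40; store r0, r9

[26] 60 00 → 0x6000
  top 4b → 0x6 → stop [N]
[28] 09 70 → 0x0970
  top 4b → 0x0 → add [RR]
  [11:8] rd=9 = r9
  [7:4] rs=7 = r7
[2a] df d8 → 0xdfd8
  top 4b → 0xd → bz [J]
  [11:0] imm=4056 (s12→-40) = #-40
[2c] 30 90 → 0x3090
  top 4b → 0x3 → store [RR]
  [11:8] rd=0 = r0
  [7:4] rs=9 = r9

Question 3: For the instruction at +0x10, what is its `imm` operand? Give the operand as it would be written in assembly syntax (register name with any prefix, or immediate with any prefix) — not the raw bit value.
#68

[10] 9d 44 → 0x9d44
  op=0x9d44>>12=0x9 ⇒ sbi (RI)
  rd: (w>>8)&0xf=0xd → r13
  imm: (w>>0)&0xff=0x44 → #68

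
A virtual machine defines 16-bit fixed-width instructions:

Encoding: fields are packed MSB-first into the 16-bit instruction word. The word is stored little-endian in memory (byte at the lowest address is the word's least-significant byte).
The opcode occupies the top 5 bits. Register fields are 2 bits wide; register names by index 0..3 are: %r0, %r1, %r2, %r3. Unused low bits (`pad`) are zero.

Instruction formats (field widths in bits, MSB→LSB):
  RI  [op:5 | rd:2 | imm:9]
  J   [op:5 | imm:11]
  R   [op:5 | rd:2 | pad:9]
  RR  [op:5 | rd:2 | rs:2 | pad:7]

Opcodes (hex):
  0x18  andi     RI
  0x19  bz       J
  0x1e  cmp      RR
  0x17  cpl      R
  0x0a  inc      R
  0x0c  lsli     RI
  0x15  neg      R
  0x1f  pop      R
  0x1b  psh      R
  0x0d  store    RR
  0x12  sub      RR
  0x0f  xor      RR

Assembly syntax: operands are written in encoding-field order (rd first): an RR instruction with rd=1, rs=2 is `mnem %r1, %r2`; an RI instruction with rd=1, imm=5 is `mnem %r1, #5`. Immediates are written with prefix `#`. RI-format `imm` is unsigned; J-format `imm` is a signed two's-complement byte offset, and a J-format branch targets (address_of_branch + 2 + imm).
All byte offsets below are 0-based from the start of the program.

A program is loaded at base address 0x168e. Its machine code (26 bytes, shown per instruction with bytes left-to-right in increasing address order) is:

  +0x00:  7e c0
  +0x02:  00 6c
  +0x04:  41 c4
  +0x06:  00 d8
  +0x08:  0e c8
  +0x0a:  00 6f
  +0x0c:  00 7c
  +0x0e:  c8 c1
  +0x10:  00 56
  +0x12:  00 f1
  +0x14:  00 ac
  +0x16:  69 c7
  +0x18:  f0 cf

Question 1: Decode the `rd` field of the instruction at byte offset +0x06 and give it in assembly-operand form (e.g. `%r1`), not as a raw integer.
@+06  little-endian(00 d8) = 0xd800
  op=0xd800>>11=0x1b ⇒ psh (R)
  rd: (w>>9)&0x3=0x0 → %r0

%r0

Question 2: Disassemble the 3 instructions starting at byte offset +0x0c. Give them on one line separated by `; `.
xor %r2, %r0; andi %r0, #456; inc %r3

@+0c  little-endian(00 7c) = 0x7c00
  opcode bits[15:11]=0xf: xor/RR
  rd@[10:9]=0x2 ⇒ %r2
  rs@[8:7]=0x0 ⇒ %r0
@+0e  little-endian(c8 c1) = 0xc1c8
  opcode bits[15:11]=0x18: andi/RI
  rd@[10:9]=0x0 ⇒ %r0
  imm@[8:0]=0x1c8 ⇒ #456
@+10  little-endian(00 56) = 0x5600
  opcode bits[15:11]=0xa: inc/R
  rd@[10:9]=0x3 ⇒ %r3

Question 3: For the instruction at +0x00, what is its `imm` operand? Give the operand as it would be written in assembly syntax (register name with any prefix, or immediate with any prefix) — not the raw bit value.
#126

[00] 7e c0 → 0xc07e
  top 5b → 0x18 → andi [RI]
  rd@[10:9]=0x0 ⇒ %r0
  imm@[8:0]=0x7e ⇒ #126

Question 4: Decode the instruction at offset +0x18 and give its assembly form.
off 0x18: read f0 cf as little → 0xcff0
  top 5b → 0x19 → bz [J]
  imm@[10:0]=0x7f0 (s11→-16) ⇒ #-16

bz #-16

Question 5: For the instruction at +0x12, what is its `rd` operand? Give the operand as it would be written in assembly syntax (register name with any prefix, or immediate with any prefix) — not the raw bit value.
+0x12: 00 f1 ⇒ word 0xf100 (little)
  top 5b → 0x1e → cmp [RR]
  [10:9] rd=0 = %r0
  [8:7] rs=2 = %r2

%r0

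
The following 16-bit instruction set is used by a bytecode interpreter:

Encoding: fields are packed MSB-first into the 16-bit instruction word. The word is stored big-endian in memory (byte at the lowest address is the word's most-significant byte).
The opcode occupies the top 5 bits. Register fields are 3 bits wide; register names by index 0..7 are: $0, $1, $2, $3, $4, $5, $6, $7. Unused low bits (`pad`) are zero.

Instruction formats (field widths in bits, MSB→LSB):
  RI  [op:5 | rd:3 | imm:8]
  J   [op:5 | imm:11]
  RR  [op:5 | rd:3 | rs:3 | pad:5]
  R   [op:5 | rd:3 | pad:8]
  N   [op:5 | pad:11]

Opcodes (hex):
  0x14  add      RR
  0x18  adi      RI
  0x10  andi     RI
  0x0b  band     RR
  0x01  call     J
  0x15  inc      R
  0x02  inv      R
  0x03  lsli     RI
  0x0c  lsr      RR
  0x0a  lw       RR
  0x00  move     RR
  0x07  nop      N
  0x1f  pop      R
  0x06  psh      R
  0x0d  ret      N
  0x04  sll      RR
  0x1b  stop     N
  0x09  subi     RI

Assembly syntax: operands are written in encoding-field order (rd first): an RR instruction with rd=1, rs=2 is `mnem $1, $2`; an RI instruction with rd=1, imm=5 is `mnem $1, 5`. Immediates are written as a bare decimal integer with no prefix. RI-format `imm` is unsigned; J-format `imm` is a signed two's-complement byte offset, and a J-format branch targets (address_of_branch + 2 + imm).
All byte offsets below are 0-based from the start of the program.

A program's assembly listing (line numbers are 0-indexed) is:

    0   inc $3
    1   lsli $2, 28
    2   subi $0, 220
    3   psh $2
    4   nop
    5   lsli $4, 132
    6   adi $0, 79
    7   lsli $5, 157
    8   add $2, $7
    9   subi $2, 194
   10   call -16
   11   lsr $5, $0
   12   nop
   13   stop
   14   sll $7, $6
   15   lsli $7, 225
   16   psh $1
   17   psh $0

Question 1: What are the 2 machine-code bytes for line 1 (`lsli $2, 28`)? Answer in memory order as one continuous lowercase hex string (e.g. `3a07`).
1a1c

line 1 (lsli): pack op=0x3:5|rd=2:3|imm=28:8 = 0x1a1c; big→ 1a 1c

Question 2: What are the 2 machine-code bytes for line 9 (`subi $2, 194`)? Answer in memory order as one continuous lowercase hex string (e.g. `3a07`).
4ac2

L9: subi op=0x9:5|rd=2:3|imm=194:8 ⇒ 0x4ac2 ⇒ big 4a c2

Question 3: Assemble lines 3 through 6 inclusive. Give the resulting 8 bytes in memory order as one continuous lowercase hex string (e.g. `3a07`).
320038001c84c04f

L3: psh op=0x6:5|rd=2:3|pad=0:8 ⇒ 0x3200 ⇒ big 32 00
L4: nop op=0x7:5|pad=0:11 ⇒ 0x3800 ⇒ big 38 00
L5: lsli op=0x3:5|rd=4:3|imm=132:8 ⇒ 0x1c84 ⇒ big 1c 84
L6: adi op=0x18:5|rd=0:3|imm=79:8 ⇒ 0xc04f ⇒ big c0 4f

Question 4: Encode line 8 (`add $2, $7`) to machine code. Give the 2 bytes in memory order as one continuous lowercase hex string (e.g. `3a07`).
line 8 (add): pack op=0x14:5|rd=2:3|rs=7:3|pad=0:5 = 0xa2e0; big→ a2 e0

a2e0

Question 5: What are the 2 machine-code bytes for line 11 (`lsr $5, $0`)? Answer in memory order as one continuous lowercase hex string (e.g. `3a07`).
6500

line 11 (lsr): pack op=0xc:5|rd=5:3|rs=0:3|pad=0:5 = 0x6500; big→ 65 00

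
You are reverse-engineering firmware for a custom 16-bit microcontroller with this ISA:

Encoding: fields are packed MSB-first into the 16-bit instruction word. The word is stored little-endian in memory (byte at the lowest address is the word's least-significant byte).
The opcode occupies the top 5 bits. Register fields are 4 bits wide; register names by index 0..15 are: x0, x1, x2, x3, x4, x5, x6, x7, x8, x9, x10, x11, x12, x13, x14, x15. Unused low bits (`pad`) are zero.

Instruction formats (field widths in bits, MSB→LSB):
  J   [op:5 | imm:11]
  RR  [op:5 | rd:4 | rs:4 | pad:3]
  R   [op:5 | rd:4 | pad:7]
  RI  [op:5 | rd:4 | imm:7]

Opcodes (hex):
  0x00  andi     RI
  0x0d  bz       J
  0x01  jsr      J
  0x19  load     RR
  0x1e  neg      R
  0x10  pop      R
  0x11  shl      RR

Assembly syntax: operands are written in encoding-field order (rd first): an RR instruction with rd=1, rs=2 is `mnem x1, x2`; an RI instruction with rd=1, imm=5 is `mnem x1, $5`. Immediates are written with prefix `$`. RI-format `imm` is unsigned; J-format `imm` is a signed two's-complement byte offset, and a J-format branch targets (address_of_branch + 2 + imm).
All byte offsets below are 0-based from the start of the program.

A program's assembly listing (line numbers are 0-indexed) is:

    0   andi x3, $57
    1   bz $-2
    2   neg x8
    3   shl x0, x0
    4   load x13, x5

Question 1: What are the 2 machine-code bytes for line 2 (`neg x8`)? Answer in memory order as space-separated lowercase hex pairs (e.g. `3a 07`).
2. neg fields op=0x1e:5|rd=8:4|pad=0:7 → word f400h → 00 f4

00 f4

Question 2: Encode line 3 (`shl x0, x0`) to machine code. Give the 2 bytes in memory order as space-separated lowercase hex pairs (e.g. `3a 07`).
00 88

line 3 (shl): pack op=0x11:5|rd=0:4|rs=0:4|pad=0:3 = 0x8800; little→ 00 88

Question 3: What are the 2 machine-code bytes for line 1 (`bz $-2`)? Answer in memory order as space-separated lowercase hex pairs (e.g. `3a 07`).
fe 6f

L1: bz op=0xd:5|imm=-2:11 ⇒ 0x6ffe ⇒ little fe 6f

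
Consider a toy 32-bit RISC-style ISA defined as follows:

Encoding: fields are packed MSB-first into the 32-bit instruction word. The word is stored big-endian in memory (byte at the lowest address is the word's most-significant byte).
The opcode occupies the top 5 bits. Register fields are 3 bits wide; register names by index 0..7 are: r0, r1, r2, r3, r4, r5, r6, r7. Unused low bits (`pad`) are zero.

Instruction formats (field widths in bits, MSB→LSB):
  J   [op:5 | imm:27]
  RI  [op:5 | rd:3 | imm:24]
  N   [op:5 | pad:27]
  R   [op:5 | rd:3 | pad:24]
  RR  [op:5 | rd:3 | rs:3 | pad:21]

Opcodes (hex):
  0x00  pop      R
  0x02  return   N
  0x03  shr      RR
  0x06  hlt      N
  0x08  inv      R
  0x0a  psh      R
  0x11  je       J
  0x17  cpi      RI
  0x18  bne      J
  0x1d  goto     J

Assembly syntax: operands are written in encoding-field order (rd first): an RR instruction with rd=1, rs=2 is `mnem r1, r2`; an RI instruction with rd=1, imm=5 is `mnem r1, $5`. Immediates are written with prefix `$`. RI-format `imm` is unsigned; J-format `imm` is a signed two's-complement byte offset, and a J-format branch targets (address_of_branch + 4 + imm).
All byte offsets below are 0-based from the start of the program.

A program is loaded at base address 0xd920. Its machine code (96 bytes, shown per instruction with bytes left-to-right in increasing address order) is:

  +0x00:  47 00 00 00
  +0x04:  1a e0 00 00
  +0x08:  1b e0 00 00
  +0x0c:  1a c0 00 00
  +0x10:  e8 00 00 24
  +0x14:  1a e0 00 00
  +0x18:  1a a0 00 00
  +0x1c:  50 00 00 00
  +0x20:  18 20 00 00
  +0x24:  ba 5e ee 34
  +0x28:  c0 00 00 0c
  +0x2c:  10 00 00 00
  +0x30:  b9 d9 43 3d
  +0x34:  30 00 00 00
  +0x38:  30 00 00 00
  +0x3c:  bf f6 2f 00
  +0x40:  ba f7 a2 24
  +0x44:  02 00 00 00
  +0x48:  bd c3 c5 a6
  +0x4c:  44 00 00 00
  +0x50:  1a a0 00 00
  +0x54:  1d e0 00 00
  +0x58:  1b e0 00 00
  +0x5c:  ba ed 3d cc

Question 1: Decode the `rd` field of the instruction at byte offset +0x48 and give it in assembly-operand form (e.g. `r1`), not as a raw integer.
r5

+0x48: bd c3 c5 a6 ⇒ word 0xbdc3c5a6 (big)
  top 5b → 0x17 → cpi [RI]
  [26:24] rd=5 = r5
  [23:0] imm=12830118 = $12830118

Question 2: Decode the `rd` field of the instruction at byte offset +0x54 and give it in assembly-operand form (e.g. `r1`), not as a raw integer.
r5

@+54  big-endian(1d e0 00 00) = 0x1de00000
  op=0x1de00000>>27=0x3 ⇒ shr (RR)
  rd@[26:24]=0x5 ⇒ r5
  rs@[23:21]=0x7 ⇒ r7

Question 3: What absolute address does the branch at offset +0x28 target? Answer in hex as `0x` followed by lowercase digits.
0xd958

off 0x28: read c0 00 00 0c as big → 0xc000000c
  op=0xc000000c>>27=0x18 ⇒ bne (J)
  [26:0] imm=12 = $12
  target = base 0xd920 + off 0x28 + 4 + imm 12 = 0xd958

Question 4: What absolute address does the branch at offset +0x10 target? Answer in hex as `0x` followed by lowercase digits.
[10] e8 00 00 24 → 0xe8000024
  top 5b → 0x1d → goto [J]
  imm@[26:0]=0x24 ⇒ $36
  target = base 0xd920 + off 0x10 + 4 + imm 36 = 0xd958

0xd958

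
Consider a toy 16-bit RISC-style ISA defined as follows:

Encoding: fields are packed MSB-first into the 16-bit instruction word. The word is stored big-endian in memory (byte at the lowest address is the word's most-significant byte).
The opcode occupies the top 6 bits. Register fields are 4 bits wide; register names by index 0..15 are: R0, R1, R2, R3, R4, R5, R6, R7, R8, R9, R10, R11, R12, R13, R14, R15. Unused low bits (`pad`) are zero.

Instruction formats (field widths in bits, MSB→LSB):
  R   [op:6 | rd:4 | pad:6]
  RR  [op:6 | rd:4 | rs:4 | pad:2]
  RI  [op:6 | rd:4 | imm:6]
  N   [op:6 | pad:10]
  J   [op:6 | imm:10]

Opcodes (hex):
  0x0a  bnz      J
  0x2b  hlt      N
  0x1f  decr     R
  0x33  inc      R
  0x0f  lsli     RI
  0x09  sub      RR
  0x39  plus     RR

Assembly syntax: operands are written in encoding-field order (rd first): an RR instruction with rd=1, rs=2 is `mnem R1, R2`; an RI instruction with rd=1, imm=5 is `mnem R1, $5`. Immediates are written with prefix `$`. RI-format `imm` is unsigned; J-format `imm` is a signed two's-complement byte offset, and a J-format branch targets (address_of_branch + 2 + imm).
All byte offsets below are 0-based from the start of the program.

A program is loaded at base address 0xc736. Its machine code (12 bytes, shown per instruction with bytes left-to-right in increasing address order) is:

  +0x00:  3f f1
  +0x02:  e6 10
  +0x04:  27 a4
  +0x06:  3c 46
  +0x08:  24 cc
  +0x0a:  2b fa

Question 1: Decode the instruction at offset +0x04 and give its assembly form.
+0x04: 27 a4 ⇒ word 0x27a4 (big)
  opcode bits[15:10]=0x9: sub/RR
  [9:6] rd=14 = R14
  [5:2] rs=9 = R9

sub R14, R9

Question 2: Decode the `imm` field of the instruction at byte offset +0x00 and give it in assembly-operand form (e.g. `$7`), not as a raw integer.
$49

@+00  big-endian(3f f1) = 0x3ff1
  op=0x3ff1>>10=0xf ⇒ lsli (RI)
  rd@[9:6]=0xf ⇒ R15
  imm@[5:0]=0x31 ⇒ $49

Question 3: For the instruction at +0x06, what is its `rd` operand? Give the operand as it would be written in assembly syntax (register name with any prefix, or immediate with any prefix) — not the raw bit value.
@+06  big-endian(3c 46) = 0x3c46
  top 6b → 0xf → lsli [RI]
  [9:6] rd=1 = R1
  [5:0] imm=6 = $6

R1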